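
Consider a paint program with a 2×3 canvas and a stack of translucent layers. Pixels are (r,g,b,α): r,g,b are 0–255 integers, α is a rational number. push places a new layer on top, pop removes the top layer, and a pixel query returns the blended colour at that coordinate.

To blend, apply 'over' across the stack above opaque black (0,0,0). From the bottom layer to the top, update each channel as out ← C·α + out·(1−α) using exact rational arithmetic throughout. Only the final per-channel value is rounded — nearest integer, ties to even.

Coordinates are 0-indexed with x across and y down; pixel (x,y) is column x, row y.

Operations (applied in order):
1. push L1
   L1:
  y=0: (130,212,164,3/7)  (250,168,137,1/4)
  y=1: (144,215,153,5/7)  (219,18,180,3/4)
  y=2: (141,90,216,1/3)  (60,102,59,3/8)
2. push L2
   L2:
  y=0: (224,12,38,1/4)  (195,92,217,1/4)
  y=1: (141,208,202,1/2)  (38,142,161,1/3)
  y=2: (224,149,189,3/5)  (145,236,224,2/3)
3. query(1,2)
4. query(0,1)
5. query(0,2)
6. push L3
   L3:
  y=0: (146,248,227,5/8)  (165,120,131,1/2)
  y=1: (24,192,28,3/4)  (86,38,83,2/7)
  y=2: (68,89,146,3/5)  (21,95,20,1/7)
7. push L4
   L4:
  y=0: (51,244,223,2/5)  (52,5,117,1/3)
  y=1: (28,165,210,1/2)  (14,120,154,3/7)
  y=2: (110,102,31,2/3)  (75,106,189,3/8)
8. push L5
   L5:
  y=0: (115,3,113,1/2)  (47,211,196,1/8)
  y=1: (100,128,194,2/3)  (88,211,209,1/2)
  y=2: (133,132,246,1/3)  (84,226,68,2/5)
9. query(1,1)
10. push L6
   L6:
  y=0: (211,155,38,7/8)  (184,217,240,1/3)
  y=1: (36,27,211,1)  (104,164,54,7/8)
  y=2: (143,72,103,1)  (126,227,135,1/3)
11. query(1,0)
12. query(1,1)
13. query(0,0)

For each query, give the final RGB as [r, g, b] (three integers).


query (1,2) [L1,L2] — begin 0,0,0
+L1 (α=3/8) → [45/2, 153/4, 177/8]
+L2 (α=2/3) → [625/6, 2041/12, 3761/24]
rounded: [104, 170, 157]

query (0,1) [L1,L2] — begin 0,0,0
L1 α=5/7: [720/7, 1075/7, 765/7]
L2 α=1/2: [1707/14, 2531/14, 2179/14]
→ [122, 181, 156]

query (0,2) [L1,L2] — begin 0,0,0
after L1 α=1/3: [47, 30, 72]
after L2 α=3/5: [766/5, 507/5, 711/5]
rounded: [153, 101, 142]

query (1,1) [L1,L2,L3,L4,L5] — begin 0,0,0
L1 α=3/4: [657/4, 27/2, 135]
L2 α=1/3: [733/6, 169/3, 431/3]
L3 α=2/7: [671/6, 1073/21, 379/3]
L4 α=3/7: [1468/21, 11852/147, 2902/21]
L5 α=1/2: [1658/21, 42869/294, 7291/42]
= [79, 146, 174]

(1,0) stack=L1,L2,L3,L4,L5,L6; from [0,0,0]:
L1 α=1/4: [125/2, 42, 137/4]
L2 α=1/4: [765/8, 109/2, 1279/16]
L3 α=1/2: [2085/16, 349/4, 3375/32]
L4 α=1/3: [2501/24, 359/6, 1749/16]
L5 α=1/8: [18635/192, 3779/48, 15379/128]
L6 α=1/3: [36299/288, 8987/72, 30739/192]
= [126, 125, 160]

(1,1) stack=L1,L2,L3,L4,L5,L6; from [0,0,0]:
L1 α=3/4: [657/4, 27/2, 135]
L2 α=1/3: [733/6, 169/3, 431/3]
L3 α=2/7: [671/6, 1073/21, 379/3]
L4 α=3/7: [1468/21, 11852/147, 2902/21]
L5 α=1/2: [1658/21, 42869/294, 7291/42]
L6 α=7/8: [8473/84, 380381/2352, 23167/336]
rounded: [101, 162, 69]

at x=0,y=0 over L1,L2,L3,L4,L5,L6:
after L1 α=3/7: [390/7, 636/7, 492/7]
after L2 α=1/4: [1369/14, 498/7, 871/14]
after L3 α=5/8: [14327/112, 5087/28, 18503/112]
after L4 α=2/5: [10881/112, 5785/28, 105461/560]
after L5 α=1/2: [23761/224, 5869/56, 168741/1120]
after L6 α=7/8: [354609/1792, 66629/448, 466661/8960]
rounded: [198, 149, 52]


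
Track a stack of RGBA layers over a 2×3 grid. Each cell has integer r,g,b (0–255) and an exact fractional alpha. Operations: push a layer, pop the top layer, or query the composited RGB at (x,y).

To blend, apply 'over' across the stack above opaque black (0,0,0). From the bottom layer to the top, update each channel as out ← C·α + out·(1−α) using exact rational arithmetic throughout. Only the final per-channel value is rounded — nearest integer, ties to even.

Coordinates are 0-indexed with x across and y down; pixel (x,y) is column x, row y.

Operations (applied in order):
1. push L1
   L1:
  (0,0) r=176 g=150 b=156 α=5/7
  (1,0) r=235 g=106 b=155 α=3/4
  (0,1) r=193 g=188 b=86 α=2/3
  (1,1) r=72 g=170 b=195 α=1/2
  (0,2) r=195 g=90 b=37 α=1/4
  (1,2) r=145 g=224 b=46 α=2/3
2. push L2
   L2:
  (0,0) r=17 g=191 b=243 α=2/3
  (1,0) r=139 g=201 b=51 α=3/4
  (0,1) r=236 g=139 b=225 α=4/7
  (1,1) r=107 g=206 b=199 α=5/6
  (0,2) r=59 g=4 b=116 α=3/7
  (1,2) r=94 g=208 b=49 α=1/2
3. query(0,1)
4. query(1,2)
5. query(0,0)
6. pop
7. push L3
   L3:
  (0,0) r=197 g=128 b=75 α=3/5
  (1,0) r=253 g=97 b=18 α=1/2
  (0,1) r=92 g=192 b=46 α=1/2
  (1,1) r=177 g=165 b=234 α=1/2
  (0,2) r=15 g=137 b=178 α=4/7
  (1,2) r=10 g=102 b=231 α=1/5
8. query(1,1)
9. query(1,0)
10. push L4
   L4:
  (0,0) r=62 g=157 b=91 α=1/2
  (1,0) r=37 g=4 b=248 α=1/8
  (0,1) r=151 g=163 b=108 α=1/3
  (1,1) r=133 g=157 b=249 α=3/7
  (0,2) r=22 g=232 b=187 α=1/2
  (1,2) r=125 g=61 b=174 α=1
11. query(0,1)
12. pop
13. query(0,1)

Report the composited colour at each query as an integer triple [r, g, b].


at x=0,y=1 over L1,L2:
after L1 α=2/3: [386/3, 376/3, 172/3]
after L2 α=4/7: [190, 932/7, 1072/7]
→ [190, 133, 153]

(1,2) stack=L1,L2; from [0,0,0]:
L1 α=2/3: [290/3, 448/3, 92/3]
L2 α=1/2: [286/3, 536/3, 239/6]
→ [95, 179, 40]

(0,0) stack=L1,L2; from [0,0,0]:
+L1 (α=5/7) → [880/7, 750/7, 780/7]
+L2 (α=2/3) → [1118/21, 3424/21, 1394/7]
= [53, 163, 199]

at x=1,y=1 over L1,L3:
+L1 (α=1/2) → [36, 85, 195/2]
+L3 (α=1/2) → [213/2, 125, 663/4]
→ [106, 125, 166]

at x=1,y=0 over L1,L3:
+L1 (α=3/4) → [705/4, 159/2, 465/4]
+L3 (α=1/2) → [1717/8, 353/4, 537/8]
rounded: [215, 88, 67]

(0,1) stack=L1,L3,L4; from [0,0,0]:
L1 α=2/3: [386/3, 376/3, 172/3]
L3 α=1/2: [331/3, 476/3, 155/3]
L4 α=1/3: [1115/9, 1441/9, 634/9]
= [124, 160, 70]

query (0,1) [L1,L3] — begin 0,0,0
+L1 (α=2/3) → [386/3, 376/3, 172/3]
+L3 (α=1/2) → [331/3, 476/3, 155/3]
rounded: [110, 159, 52]


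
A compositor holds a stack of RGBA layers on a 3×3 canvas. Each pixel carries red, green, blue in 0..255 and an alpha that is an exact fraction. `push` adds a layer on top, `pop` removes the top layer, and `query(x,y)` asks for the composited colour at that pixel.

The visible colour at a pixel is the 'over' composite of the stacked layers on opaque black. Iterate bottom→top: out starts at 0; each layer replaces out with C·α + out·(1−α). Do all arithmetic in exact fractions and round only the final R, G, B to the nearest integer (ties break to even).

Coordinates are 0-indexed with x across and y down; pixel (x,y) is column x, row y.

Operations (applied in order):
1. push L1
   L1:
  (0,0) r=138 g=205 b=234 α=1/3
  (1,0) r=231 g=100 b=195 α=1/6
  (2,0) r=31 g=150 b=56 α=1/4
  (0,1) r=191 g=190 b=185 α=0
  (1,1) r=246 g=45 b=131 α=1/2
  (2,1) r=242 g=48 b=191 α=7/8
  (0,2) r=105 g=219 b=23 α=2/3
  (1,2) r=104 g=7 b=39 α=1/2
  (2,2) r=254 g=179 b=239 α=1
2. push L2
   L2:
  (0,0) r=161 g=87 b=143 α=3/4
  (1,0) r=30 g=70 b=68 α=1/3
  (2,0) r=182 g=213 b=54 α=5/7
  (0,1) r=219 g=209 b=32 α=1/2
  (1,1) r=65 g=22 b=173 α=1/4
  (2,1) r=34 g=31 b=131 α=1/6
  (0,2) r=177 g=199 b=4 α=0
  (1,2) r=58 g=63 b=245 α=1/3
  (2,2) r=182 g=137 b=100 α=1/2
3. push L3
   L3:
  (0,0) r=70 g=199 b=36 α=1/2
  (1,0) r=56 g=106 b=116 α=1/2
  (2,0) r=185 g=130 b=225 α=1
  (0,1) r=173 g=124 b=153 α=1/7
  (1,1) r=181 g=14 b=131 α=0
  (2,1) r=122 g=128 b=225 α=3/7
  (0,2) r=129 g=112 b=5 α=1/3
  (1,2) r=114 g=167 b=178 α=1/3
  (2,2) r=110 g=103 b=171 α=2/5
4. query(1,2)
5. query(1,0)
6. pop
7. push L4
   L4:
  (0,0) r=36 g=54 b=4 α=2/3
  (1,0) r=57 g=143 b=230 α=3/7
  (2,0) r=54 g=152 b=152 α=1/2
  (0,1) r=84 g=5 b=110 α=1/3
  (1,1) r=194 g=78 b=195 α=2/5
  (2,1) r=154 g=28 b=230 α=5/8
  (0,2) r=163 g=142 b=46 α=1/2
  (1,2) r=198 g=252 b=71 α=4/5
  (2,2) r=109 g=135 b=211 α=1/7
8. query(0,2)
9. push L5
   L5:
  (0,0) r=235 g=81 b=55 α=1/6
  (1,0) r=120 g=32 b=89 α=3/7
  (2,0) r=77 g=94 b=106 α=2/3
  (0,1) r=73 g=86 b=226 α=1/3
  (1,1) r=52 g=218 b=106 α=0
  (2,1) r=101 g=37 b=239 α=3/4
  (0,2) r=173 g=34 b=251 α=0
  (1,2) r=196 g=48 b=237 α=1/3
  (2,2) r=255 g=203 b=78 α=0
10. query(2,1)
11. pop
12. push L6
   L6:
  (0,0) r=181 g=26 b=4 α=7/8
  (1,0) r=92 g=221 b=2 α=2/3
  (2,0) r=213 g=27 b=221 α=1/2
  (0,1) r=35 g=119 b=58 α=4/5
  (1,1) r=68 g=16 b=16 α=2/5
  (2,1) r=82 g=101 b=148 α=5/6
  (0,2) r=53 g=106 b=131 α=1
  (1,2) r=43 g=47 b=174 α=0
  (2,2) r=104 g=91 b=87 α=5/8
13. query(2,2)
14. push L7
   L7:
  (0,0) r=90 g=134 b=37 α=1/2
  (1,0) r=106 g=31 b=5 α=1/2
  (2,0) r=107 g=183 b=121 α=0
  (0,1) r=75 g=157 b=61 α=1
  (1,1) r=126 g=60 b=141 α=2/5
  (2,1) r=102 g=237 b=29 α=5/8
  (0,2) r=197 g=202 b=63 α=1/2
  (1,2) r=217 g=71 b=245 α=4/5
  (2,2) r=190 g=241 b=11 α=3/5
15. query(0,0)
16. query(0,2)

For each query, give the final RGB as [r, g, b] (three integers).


at x=1,y=2 over L1,L2,L3:
after L1 α=1/2: [52, 7/2, 39/2]
after L2 α=1/3: [54, 70/3, 284/3]
after L3 α=1/3: [74, 641/9, 1102/9]
rounded: [74, 71, 122]

at x=1,y=0 over L1,L2,L3:
+L1 (α=1/6) → [77/2, 50/3, 65/2]
+L2 (α=1/3) → [107/3, 310/9, 133/3]
+L3 (α=1/2) → [275/6, 632/9, 481/6]
= [46, 70, 80]

(0,2) stack=L1,L2,L4; from [0,0,0]:
L1 α=2/3: [70, 146, 46/3]
L2 α=0: [70, 146, 46/3]
L4 α=1/2: [233/2, 144, 92/3]
rounded: [116, 144, 31]

at x=2,y=1 over L1,L2,L4,L5:
+L1 (α=7/8) → [847/4, 42, 1337/8]
+L2 (α=1/6) → [1457/8, 241/6, 7733/48]
+L4 (α=5/8) → [10531/64, 521/16, 26133/128]
+L5 (α=3/4) → [29923/256, 2297/64, 117909/512]
→ [117, 36, 230]

query (2,2) [L1,L2,L4,L6] — begin 0,0,0
L1 α=1: [254, 179, 239]
L2 α=1/2: [218, 158, 339/2]
L4 α=1/7: [1417/7, 1083/7, 1228/7]
L6 α=5/8: [7891/56, 3217/28, 6729/56]
→ [141, 115, 120]

query (0,0) [L1,L2,L4,L6,L7] — begin 0,0,0
after L1 α=1/3: [46, 205/3, 78]
after L2 α=3/4: [529/4, 247/3, 507/4]
after L4 α=2/3: [817/12, 571/9, 539/12]
after L6 α=7/8: [16021/96, 2209/72, 875/96]
after L7 α=1/2: [24661/192, 11857/144, 4427/192]
= [128, 82, 23]

query (0,2) [L1,L2,L4,L6,L7] — begin 0,0,0
after L1 α=2/3: [70, 146, 46/3]
after L2 α=0: [70, 146, 46/3]
after L4 α=1/2: [233/2, 144, 92/3]
after L6 α=1: [53, 106, 131]
after L7 α=1/2: [125, 154, 97]
= [125, 154, 97]


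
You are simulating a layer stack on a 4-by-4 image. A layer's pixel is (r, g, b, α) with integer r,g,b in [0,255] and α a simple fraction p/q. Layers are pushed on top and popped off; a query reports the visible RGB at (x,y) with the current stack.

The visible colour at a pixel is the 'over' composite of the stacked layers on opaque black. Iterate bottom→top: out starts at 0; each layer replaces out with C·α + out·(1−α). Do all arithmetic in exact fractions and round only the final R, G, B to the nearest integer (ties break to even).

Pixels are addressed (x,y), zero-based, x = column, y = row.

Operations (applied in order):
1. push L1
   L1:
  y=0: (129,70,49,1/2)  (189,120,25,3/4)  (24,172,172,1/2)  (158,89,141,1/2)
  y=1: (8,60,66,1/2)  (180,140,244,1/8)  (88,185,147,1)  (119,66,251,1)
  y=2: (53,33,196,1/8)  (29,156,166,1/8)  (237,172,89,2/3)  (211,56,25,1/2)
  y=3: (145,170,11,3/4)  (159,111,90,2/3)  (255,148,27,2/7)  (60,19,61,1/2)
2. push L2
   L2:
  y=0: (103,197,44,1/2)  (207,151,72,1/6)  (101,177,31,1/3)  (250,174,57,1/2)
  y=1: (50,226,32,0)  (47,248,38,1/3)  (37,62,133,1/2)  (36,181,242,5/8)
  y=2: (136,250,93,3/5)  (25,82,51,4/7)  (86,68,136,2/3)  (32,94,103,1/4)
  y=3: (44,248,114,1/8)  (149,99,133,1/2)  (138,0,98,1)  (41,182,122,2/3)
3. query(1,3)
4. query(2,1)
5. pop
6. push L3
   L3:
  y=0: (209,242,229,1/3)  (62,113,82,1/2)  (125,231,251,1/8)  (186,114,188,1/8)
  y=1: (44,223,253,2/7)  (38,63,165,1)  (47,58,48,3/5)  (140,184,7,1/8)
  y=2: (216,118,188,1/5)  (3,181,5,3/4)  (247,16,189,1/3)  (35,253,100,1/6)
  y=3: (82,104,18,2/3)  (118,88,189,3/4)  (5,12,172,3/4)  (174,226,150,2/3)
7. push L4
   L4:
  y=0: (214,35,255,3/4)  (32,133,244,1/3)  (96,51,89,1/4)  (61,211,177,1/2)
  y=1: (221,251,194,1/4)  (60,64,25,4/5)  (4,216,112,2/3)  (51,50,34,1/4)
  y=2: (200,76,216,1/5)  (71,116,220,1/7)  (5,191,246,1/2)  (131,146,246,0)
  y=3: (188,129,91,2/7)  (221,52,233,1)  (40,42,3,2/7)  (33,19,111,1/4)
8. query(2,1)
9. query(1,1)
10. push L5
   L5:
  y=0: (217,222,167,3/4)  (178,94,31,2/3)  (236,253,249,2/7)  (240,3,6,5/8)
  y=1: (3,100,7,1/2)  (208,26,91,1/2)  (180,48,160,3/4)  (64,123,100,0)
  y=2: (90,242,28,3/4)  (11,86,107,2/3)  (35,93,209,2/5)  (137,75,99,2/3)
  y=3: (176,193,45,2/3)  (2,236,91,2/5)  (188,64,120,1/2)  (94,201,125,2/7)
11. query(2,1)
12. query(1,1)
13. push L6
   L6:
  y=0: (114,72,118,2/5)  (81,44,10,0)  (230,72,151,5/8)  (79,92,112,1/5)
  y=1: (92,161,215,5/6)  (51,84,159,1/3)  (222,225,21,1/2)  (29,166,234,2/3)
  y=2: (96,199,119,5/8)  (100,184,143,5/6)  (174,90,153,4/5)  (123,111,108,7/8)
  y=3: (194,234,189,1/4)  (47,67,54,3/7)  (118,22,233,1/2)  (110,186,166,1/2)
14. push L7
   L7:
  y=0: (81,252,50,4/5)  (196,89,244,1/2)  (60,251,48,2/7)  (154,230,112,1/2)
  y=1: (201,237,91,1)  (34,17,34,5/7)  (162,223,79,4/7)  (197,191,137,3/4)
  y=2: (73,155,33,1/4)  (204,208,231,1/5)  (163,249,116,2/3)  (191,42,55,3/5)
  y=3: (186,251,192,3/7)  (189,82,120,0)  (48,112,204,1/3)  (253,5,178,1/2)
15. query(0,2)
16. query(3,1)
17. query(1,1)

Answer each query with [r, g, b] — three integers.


query (1,3) [L1,L2] — begin 0,0,0
+L1 (α=2/3) → [106, 74, 60]
+L2 (α=1/2) → [255/2, 173/2, 193/2]
= [128, 86, 96]

query (2,1) [L1,L2] — begin 0,0,0
after L1 α=1: [88, 185, 147]
after L2 α=1/2: [125/2, 247/2, 140]
→ [62, 124, 140]

(2,1) stack=L1,L3,L4; from [0,0,0]:
+L1 (α=1) → [88, 185, 147]
+L3 (α=3/5) → [317/5, 544/5, 438/5]
+L4 (α=2/3) → [119/5, 2704/15, 1558/15]
rounded: [24, 180, 104]

query (1,1) [L1,L3,L4] — begin 0,0,0
L1 α=1/8: [45/2, 35/2, 61/2]
L3 α=1: [38, 63, 165]
L4 α=4/5: [278/5, 319/5, 53]
rounded: [56, 64, 53]

at x=2,y=1 over L1,L3,L4,L5:
L1 α=1: [88, 185, 147]
L3 α=3/5: [317/5, 544/5, 438/5]
L4 α=2/3: [119/5, 2704/15, 1558/15]
L5 α=3/4: [2819/20, 1216/15, 4379/30]
→ [141, 81, 146]

query (1,1) [L1,L3,L4,L5] — begin 0,0,0
L1 α=1/8: [45/2, 35/2, 61/2]
L3 α=1: [38, 63, 165]
L4 α=4/5: [278/5, 319/5, 53]
L5 α=1/2: [659/5, 449/10, 72]
= [132, 45, 72]

at x=0,y=2 over L1,L3,L4,L5,L6,L7:
after L1 α=1/8: [53/8, 33/8, 49/2]
after L3 α=1/5: [97/2, 269/10, 286/5]
after L4 α=1/5: [394/5, 918/25, 2224/25]
after L5 α=3/4: [436/5, 4767/25, 1081/25]
after L6 α=5/8: [927/10, 4897/25, 9059/100]
after L7 α=1/4: [3511/40, 9283/50, 30477/400]
→ [88, 186, 76]

query (3,1) [L1,L3,L4,L5,L6,L7] — begin 0,0,0
+L1 (α=1) → [119, 66, 251]
+L3 (α=1/8) → [973/8, 323/4, 441/2]
+L4 (α=1/4) → [3327/32, 1169/16, 1391/8]
+L5 (α=0) → [3327/32, 1169/16, 1391/8]
+L6 (α=2/3) → [5183/96, 6481/48, 5135/24]
+L7 (α=3/4) → [61919/384, 33985/192, 14999/96]
→ [161, 177, 156]

at x=1,y=1 over L1,L3,L4,L5,L6,L7:
L1 α=1/8: [45/2, 35/2, 61/2]
L3 α=1: [38, 63, 165]
L4 α=4/5: [278/5, 319/5, 53]
L5 α=1/2: [659/5, 449/10, 72]
L6 α=1/3: [1573/15, 869/15, 101]
L7 α=5/7: [5696/105, 3013/105, 372/7]
= [54, 29, 53]


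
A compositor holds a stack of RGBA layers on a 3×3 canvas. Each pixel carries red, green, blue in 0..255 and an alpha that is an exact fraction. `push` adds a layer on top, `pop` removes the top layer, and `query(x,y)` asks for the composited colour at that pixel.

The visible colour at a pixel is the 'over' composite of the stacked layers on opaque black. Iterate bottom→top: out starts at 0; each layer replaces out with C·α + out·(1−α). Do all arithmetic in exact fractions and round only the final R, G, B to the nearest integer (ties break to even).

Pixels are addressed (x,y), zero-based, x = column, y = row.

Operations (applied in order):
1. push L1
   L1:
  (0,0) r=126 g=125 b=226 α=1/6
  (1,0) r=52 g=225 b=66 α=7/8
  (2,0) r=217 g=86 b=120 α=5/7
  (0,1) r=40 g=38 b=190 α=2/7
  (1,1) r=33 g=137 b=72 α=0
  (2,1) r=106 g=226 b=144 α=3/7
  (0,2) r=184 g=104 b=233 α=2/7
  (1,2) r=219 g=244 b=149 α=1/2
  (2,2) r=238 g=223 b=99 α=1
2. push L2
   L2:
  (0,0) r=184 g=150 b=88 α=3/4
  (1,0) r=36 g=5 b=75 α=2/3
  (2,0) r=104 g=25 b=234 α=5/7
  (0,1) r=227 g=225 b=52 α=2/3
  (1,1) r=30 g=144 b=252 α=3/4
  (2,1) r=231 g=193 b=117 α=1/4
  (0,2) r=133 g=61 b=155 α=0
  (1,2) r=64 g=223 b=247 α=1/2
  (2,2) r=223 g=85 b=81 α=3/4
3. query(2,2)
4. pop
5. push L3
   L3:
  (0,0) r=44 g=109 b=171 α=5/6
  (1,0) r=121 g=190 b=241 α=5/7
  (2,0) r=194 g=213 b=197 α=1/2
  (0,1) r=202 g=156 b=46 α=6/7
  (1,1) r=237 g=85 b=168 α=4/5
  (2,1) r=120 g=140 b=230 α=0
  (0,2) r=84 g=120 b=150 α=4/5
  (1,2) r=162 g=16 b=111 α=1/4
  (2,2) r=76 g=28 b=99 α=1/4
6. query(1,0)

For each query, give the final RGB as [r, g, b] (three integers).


query (2,2) [L1,L2] — begin 0,0,0
after L1 α=1: [238, 223, 99]
after L2 α=3/4: [907/4, 239/2, 171/2]
→ [227, 120, 86]

query (1,0) [L1,L3] — begin 0,0,0
+L1 (α=7/8) → [91/2, 1575/8, 231/4]
+L3 (α=5/7) → [696/7, 5375/28, 2641/14]
→ [99, 192, 189]


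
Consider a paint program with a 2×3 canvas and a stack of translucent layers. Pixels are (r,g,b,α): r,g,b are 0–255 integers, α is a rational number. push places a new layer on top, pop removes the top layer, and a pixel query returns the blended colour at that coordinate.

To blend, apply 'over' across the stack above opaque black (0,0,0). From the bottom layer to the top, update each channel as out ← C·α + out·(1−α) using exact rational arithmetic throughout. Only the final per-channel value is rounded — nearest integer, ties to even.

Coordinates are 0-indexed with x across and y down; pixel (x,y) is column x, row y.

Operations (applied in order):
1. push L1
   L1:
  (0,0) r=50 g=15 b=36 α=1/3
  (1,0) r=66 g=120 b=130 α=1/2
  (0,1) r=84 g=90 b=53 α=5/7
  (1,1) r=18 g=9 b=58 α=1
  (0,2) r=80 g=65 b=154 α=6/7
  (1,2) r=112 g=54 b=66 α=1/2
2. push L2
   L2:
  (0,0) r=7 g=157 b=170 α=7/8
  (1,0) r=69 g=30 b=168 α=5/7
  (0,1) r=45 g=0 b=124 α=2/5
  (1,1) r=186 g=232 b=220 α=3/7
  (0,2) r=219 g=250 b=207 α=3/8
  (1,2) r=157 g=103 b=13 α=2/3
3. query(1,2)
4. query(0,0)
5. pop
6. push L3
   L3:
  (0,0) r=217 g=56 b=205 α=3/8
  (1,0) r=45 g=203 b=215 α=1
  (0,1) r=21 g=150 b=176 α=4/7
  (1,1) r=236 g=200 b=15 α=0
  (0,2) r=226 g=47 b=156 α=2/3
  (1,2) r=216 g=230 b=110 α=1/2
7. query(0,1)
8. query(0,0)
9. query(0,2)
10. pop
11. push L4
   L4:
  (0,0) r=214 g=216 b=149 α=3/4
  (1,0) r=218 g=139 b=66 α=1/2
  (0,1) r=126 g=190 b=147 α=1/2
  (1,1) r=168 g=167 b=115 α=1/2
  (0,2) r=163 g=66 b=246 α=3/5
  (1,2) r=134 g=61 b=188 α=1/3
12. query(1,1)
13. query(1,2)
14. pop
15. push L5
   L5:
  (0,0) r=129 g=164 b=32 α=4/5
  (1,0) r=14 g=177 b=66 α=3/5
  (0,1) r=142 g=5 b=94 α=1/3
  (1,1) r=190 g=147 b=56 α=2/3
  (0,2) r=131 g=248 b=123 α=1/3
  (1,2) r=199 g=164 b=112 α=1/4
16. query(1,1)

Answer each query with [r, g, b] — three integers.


at x=1,y=2 over L1,L2:
+L1 (α=1/2) → [56, 27, 33]
+L2 (α=2/3) → [370/3, 233/3, 59/3]
= [123, 78, 20]

at x=0,y=0 over L1,L2:
L1 α=1/3: [50/3, 5, 12]
L2 α=7/8: [197/24, 138, 601/4]
rounded: [8, 138, 150]

(0,1) stack=L1,L3; from [0,0,0]:
L1 α=5/7: [60, 450/7, 265/7]
L3 α=4/7: [264/7, 5550/49, 5723/49]
rounded: [38, 113, 117]

(0,0) stack=L1,L3; from [0,0,0]:
after L1 α=1/3: [50/3, 5, 12]
after L3 α=3/8: [2203/24, 193/8, 675/8]
rounded: [92, 24, 84]

(0,2) stack=L1,L3; from [0,0,0]:
+L1 (α=6/7) → [480/7, 390/7, 132]
+L3 (α=2/3) → [3644/21, 1048/21, 148]
rounded: [174, 50, 148]

query (1,1) [L1,L4] — begin 0,0,0
L1 α=1: [18, 9, 58]
L4 α=1/2: [93, 88, 173/2]
→ [93, 88, 86]

at x=1,y=2 over L1,L4:
L1 α=1/2: [56, 27, 33]
L4 α=1/3: [82, 115/3, 254/3]
rounded: [82, 38, 85]

at x=1,y=1 over L1,L5:
after L1 α=1: [18, 9, 58]
after L5 α=2/3: [398/3, 101, 170/3]
rounded: [133, 101, 57]


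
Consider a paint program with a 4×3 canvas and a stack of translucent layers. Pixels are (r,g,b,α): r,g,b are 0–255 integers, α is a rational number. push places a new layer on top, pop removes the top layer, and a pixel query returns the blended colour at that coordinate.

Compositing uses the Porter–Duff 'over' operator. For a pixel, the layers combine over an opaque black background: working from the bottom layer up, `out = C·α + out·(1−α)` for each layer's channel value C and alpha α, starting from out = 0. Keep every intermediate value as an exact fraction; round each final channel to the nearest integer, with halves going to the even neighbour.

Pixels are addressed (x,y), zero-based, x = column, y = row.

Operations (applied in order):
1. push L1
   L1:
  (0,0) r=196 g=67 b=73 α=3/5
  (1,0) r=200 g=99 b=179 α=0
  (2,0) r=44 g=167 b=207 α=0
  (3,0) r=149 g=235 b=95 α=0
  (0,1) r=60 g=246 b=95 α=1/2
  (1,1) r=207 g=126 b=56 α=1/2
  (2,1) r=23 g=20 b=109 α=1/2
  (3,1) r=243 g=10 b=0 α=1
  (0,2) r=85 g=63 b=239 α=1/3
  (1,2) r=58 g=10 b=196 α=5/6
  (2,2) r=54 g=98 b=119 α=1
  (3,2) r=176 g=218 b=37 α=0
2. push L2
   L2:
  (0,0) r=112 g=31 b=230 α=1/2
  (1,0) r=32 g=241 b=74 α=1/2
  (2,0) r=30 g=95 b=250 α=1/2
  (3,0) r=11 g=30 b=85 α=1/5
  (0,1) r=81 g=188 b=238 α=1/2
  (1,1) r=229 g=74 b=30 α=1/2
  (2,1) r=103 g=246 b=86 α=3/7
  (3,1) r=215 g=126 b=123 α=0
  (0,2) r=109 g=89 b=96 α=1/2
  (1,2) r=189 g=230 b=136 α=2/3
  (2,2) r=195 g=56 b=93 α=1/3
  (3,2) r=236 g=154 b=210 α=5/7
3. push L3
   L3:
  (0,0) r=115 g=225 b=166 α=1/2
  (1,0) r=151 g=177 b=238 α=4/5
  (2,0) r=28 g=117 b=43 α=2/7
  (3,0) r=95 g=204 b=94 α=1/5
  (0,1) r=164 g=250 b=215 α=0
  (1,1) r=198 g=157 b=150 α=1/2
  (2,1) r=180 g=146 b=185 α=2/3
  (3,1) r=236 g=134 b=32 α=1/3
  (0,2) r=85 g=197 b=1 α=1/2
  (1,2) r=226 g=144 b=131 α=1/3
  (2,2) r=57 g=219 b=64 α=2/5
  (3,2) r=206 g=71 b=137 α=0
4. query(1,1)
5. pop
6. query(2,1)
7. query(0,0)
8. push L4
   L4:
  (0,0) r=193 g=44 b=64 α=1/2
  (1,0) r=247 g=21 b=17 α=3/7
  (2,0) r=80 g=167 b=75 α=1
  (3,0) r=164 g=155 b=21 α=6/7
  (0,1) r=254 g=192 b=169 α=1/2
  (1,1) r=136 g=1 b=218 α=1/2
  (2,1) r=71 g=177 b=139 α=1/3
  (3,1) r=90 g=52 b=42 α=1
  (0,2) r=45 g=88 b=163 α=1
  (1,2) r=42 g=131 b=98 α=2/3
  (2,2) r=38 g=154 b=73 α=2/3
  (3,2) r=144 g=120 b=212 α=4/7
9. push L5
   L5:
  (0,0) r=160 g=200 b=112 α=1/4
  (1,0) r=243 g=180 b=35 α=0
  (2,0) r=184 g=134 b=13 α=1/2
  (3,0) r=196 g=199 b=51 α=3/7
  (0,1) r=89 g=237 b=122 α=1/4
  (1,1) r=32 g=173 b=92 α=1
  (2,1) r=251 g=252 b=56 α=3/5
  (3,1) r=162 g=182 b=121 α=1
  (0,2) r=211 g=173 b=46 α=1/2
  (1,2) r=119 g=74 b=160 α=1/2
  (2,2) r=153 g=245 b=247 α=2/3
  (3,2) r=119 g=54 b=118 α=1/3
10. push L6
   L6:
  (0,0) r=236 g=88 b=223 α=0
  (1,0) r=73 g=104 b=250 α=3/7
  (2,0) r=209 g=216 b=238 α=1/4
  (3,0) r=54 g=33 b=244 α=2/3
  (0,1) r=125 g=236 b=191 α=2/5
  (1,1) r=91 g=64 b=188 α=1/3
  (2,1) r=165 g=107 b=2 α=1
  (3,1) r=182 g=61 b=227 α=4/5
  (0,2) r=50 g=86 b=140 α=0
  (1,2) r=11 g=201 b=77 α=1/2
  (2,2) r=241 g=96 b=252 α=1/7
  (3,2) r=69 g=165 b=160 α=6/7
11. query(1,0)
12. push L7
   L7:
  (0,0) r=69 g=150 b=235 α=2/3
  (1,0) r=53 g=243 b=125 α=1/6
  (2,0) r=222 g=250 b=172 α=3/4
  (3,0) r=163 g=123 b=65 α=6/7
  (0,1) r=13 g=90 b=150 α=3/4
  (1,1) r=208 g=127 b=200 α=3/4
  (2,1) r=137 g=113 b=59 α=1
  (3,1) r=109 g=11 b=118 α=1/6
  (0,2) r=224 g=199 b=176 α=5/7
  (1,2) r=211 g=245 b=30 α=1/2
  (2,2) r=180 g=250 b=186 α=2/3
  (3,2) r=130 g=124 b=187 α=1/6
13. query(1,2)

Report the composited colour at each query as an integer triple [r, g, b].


(1,1) stack=L1,L2,L3; from [0,0,0]:
+L1 (α=1/2) → [207/2, 63, 28]
+L2 (α=1/2) → [665/4, 137/2, 29]
+L3 (α=1/2) → [1457/8, 451/4, 179/2]
→ [182, 113, 90]

(2,1) stack=L1,L2; from [0,0,0]:
+L1 (α=1/2) → [23/2, 10, 109/2]
+L2 (α=3/7) → [355/7, 778/7, 68]
→ [51, 111, 68]

query (0,0) [L1,L2] — begin 0,0,0
+L1 (α=3/5) → [588/5, 201/5, 219/5]
+L2 (α=1/2) → [574/5, 178/5, 1369/10]
rounded: [115, 36, 137]

at x=1,y=0 over L1,L2,L4,L5,L6:
after L1 α=0: [0, 0, 0]
after L2 α=1/2: [16, 241/2, 37]
after L4 α=3/7: [115, 545/7, 199/7]
after L5 α=0: [115, 545/7, 199/7]
after L6 α=3/7: [97, 4364/49, 6046/49]
= [97, 89, 123]

(1,2) stack=L1,L2,L4,L5,L6,L7; from [0,0,0]:
after L1 α=5/6: [145/3, 25/3, 490/3]
after L2 α=2/3: [1279/9, 1405/9, 1306/9]
after L4 α=2/3: [2035/27, 3763/27, 3070/27]
after L5 α=1/2: [2624/27, 5761/54, 3695/27]
after L6 α=1/2: [2921/54, 16615/108, 2887/27]
after L7 α=1/2: [14315/108, 43075/216, 3697/54]
= [133, 199, 68]


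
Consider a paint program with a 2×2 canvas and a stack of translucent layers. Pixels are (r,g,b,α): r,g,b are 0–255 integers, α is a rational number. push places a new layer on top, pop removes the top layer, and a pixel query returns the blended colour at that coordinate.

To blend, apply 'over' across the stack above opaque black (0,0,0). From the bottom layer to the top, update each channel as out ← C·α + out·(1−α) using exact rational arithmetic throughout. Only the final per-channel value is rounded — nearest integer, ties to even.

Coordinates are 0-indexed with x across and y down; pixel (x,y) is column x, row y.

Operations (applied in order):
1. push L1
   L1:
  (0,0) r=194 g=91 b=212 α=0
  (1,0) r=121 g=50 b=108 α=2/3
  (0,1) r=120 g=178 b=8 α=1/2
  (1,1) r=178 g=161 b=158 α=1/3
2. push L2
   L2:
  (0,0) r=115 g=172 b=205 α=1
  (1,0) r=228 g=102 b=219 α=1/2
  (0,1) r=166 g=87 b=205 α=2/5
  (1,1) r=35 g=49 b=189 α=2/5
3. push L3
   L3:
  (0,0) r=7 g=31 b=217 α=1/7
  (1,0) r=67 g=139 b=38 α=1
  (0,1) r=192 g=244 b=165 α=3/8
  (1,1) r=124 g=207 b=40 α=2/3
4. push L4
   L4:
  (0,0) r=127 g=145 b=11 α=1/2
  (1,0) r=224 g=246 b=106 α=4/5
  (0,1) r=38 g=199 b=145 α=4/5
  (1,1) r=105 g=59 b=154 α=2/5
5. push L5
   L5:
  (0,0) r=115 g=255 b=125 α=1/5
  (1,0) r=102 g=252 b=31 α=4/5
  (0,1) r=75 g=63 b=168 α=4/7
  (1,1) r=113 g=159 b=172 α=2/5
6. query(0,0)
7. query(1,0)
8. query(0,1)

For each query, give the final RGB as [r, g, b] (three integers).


query (0,0) [L1,L2,L3,L4,L5] — begin 0,0,0
L1 α=0: [0, 0, 0]
L2 α=1: [115, 172, 205]
L3 α=1/7: [697/7, 1063/7, 1447/7]
L4 α=1/2: [793/7, 1039/7, 762/7]
L5 α=1/5: [3977/35, 5941/35, 3923/35]
→ [114, 170, 112]

(1,0) stack=L1,L2,L3,L4,L5; from [0,0,0]:
+L1 (α=2/3) → [242/3, 100/3, 72]
+L2 (α=1/2) → [463/3, 203/3, 291/2]
+L3 (α=1) → [67, 139, 38]
+L4 (α=4/5) → [963/5, 1123/5, 462/5]
+L5 (α=4/5) → [3003/25, 6163/25, 1082/25]
rounded: [120, 247, 43]

at x=0,y=1 over L1,L2,L3,L4,L5:
+L1 (α=1/2) → [60, 89, 4]
+L2 (α=2/5) → [512/5, 441/5, 422/5]
+L3 (α=3/8) → [136, 1173/8, 917/8]
+L4 (α=4/5) → [288/5, 7541/40, 5557/40]
+L5 (α=4/7) → [2364/35, 32703/280, 43551/280]
→ [68, 117, 156]


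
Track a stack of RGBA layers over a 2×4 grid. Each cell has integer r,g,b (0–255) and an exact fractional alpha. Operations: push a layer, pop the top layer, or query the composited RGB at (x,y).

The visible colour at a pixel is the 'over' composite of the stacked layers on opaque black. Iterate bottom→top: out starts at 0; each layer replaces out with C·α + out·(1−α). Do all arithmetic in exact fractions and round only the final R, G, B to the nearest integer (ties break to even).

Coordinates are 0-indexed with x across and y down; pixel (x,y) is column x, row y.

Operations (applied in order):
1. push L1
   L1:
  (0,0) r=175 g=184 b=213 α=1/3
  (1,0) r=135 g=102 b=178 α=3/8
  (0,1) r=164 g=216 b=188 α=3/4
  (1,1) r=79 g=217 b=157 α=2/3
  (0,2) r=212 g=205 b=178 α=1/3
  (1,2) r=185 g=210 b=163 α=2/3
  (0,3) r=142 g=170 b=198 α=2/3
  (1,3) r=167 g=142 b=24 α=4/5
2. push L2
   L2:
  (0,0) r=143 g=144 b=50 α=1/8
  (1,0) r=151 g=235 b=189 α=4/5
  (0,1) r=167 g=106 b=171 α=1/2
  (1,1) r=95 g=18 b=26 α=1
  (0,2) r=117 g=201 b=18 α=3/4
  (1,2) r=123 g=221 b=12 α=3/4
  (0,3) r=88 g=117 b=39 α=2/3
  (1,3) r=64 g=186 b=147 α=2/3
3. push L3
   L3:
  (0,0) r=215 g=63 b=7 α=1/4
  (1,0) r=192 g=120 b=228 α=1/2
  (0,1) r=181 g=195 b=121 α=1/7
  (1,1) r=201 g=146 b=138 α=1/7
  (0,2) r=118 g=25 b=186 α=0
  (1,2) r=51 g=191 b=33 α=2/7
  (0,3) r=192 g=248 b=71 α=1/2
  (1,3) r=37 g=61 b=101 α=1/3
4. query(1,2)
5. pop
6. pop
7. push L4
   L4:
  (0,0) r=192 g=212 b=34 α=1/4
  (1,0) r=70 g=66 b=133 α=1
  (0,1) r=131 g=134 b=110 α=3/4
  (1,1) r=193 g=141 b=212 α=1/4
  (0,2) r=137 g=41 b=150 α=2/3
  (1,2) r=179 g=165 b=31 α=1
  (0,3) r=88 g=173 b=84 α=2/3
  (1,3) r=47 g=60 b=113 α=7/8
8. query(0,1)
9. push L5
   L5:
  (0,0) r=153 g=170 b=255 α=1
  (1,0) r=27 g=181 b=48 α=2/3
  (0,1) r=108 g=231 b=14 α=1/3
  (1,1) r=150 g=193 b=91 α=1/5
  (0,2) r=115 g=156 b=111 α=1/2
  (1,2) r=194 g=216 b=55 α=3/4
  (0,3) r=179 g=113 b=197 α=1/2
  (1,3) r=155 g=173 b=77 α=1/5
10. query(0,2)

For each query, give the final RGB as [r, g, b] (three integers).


(1,2) stack=L1,L2,L3; from [0,0,0]:
L1 α=2/3: [370/3, 140, 326/3]
L2 α=3/4: [1477/12, 803/4, 217/6]
L3 α=2/7: [8609/84, 5543/28, 1481/42]
→ [102, 198, 35]

query (0,1) [L1,L4] — begin 0,0,0
L1 α=3/4: [123, 162, 141]
L4 α=3/4: [129, 141, 471/4]
= [129, 141, 118]

(0,2) stack=L1,L4,L5; from [0,0,0]:
+L1 (α=1/3) → [212/3, 205/3, 178/3]
+L4 (α=2/3) → [1034/9, 451/9, 1078/9]
+L5 (α=1/2) → [2069/18, 1855/18, 2077/18]
→ [115, 103, 115]


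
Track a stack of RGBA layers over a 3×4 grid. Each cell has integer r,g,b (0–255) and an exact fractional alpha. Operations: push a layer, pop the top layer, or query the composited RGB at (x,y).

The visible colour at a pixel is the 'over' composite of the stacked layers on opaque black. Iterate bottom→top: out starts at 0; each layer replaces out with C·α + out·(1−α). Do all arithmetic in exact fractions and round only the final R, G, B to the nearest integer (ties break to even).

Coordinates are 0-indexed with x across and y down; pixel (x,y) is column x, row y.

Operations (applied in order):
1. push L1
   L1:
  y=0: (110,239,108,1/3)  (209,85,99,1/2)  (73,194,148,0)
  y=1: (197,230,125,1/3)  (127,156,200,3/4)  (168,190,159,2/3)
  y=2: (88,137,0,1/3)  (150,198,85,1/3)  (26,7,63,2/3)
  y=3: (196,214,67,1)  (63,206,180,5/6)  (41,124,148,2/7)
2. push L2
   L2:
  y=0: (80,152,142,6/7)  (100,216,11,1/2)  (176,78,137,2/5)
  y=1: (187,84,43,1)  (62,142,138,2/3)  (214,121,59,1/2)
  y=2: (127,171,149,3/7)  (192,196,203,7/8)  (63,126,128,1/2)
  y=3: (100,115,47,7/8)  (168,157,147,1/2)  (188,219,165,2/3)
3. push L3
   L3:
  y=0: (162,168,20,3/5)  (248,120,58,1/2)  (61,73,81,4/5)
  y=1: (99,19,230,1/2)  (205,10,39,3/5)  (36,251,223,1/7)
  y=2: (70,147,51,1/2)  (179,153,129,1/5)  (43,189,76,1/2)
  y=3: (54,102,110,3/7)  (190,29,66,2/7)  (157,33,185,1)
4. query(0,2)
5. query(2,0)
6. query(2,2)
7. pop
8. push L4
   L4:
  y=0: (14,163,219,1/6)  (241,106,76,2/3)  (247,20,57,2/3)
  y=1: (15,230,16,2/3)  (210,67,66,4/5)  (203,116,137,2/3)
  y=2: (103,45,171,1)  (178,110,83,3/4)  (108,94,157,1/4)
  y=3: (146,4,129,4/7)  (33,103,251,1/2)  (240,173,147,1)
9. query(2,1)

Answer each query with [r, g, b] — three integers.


query (0,2) [L1,L2,L3] — begin 0,0,0
+L1 (α=1/3) → [88/3, 137/3, 0]
+L2 (α=3/7) → [1495/21, 2087/21, 447/7]
+L3 (α=1/2) → [2965/42, 2587/21, 402/7]
→ [71, 123, 57]

query (2,0) [L1,L2,L3] — begin 0,0,0
+L1 (α=0) → [0, 0, 0]
+L2 (α=2/5) → [352/5, 156/5, 274/5]
+L3 (α=4/5) → [1572/25, 1616/25, 1894/25]
= [63, 65, 76]

at x=2,y=2 over L1,L2,L3:
L1 α=2/3: [52/3, 14/3, 42]
L2 α=1/2: [241/6, 196/3, 85]
L3 α=1/2: [499/12, 763/6, 161/2]
→ [42, 127, 80]

query (2,1) [L1,L2,L4] — begin 0,0,0
after L1 α=2/3: [112, 380/3, 106]
after L2 α=1/2: [163, 743/6, 165/2]
after L4 α=2/3: [569/3, 2135/18, 713/6]
rounded: [190, 119, 119]


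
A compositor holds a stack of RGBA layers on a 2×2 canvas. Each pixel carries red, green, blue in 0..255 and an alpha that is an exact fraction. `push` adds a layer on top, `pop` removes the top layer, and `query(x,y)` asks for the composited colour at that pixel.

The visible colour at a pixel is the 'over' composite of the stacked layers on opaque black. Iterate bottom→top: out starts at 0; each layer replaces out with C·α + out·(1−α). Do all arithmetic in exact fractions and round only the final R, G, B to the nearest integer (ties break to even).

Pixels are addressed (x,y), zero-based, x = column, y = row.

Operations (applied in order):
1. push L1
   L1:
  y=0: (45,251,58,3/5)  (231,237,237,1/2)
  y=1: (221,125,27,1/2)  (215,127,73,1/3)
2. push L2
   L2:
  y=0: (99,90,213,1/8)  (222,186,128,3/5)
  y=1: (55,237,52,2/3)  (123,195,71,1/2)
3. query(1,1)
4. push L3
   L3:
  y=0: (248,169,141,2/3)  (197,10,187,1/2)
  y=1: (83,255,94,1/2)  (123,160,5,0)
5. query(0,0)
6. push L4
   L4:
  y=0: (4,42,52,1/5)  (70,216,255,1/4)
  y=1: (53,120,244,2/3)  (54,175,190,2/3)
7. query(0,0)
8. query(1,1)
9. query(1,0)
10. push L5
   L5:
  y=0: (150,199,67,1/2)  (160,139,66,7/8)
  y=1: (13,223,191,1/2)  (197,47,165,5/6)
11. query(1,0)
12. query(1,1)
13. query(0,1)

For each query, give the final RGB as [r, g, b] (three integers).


at x=1,y=1 over L1,L2:
L1 α=1/3: [215/3, 127/3, 73/3]
L2 α=1/2: [292/3, 356/3, 143/3]
→ [97, 119, 48]

query (0,0) [L1,L2,L3] — begin 0,0,0
after L1 α=3/5: [27, 753/5, 174/5]
after L2 α=1/8: [36, 5721/40, 2283/40]
after L3 α=2/3: [532/3, 19241/120, 4521/40]
= [177, 160, 113]

at x=0,y=0 over L1,L2,L3,L4:
L1 α=3/5: [27, 753/5, 174/5]
L2 α=1/8: [36, 5721/40, 2283/40]
L3 α=2/3: [532/3, 19241/120, 4521/40]
L4 α=1/5: [428/3, 20501/150, 5041/50]
→ [143, 137, 101]

query (1,1) [L1,L2,L3,L4] — begin 0,0,0
+L1 (α=1/3) → [215/3, 127/3, 73/3]
+L2 (α=1/2) → [292/3, 356/3, 143/3]
+L3 (α=0) → [292/3, 356/3, 143/3]
+L4 (α=2/3) → [616/9, 1406/9, 1283/9]
→ [68, 156, 143]

(1,0) stack=L1,L2,L3,L4; from [0,0,0]:
+L1 (α=1/2) → [231/2, 237/2, 237/2]
+L2 (α=3/5) → [897/5, 159, 621/5]
+L3 (α=1/2) → [941/5, 169/2, 778/5]
+L4 (α=1/4) → [3173/20, 939/8, 3609/20]
→ [159, 117, 180]

at x=1,y=0 over L1,L2,L3,L4,L5:
after L1 α=1/2: [231/2, 237/2, 237/2]
after L2 α=3/5: [897/5, 159, 621/5]
after L3 α=1/2: [941/5, 169/2, 778/5]
after L4 α=1/4: [3173/20, 939/8, 3609/20]
after L5 α=7/8: [25573/160, 8723/64, 12849/160]
= [160, 136, 80]

(1,1) stack=L1,L2,L3,L4,L5; from [0,0,0]:
+L1 (α=1/3) → [215/3, 127/3, 73/3]
+L2 (α=1/2) → [292/3, 356/3, 143/3]
+L3 (α=0) → [292/3, 356/3, 143/3]
+L4 (α=2/3) → [616/9, 1406/9, 1283/9]
+L5 (α=5/6) → [9481/54, 3521/54, 4354/27]
→ [176, 65, 161]

(0,1) stack=L1,L2,L3,L4,L5; from [0,0,0]:
+L1 (α=1/2) → [221/2, 125/2, 27/2]
+L2 (α=2/3) → [147/2, 1073/6, 235/6]
+L3 (α=1/2) → [313/4, 2603/12, 799/12]
+L4 (α=2/3) → [737/12, 5483/36, 6655/36]
+L5 (α=1/2) → [893/24, 13511/72, 13531/72]
= [37, 188, 188]


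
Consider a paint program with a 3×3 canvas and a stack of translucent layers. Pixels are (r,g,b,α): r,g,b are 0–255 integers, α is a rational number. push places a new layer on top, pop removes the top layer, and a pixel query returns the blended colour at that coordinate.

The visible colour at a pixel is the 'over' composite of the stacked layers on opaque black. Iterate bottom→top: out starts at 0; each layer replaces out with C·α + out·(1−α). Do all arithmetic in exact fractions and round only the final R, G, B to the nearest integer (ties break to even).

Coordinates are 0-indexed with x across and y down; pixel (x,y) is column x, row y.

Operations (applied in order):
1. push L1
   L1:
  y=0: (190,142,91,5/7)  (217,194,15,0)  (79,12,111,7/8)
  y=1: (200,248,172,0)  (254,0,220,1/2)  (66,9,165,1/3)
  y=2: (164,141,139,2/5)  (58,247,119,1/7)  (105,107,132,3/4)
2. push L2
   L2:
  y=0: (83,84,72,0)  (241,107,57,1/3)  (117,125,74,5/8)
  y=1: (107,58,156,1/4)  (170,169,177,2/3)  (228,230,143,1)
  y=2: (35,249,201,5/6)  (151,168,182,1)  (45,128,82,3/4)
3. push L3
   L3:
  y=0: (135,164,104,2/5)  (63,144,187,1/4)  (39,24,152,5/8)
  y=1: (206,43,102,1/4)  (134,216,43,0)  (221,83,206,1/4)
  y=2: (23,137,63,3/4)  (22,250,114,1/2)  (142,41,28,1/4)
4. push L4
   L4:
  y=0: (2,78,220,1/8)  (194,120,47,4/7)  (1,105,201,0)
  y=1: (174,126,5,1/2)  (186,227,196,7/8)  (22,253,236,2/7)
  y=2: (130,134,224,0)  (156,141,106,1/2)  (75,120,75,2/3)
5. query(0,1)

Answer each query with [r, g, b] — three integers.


query (0,1) [L1,L2,L3,L4] — begin 0,0,0
L1 α=0: [0, 0, 0]
L2 α=1/4: [107/4, 29/2, 39]
L3 α=1/4: [1145/16, 173/8, 219/4]
L4 α=1/2: [3929/32, 1181/16, 239/8]
rounded: [123, 74, 30]


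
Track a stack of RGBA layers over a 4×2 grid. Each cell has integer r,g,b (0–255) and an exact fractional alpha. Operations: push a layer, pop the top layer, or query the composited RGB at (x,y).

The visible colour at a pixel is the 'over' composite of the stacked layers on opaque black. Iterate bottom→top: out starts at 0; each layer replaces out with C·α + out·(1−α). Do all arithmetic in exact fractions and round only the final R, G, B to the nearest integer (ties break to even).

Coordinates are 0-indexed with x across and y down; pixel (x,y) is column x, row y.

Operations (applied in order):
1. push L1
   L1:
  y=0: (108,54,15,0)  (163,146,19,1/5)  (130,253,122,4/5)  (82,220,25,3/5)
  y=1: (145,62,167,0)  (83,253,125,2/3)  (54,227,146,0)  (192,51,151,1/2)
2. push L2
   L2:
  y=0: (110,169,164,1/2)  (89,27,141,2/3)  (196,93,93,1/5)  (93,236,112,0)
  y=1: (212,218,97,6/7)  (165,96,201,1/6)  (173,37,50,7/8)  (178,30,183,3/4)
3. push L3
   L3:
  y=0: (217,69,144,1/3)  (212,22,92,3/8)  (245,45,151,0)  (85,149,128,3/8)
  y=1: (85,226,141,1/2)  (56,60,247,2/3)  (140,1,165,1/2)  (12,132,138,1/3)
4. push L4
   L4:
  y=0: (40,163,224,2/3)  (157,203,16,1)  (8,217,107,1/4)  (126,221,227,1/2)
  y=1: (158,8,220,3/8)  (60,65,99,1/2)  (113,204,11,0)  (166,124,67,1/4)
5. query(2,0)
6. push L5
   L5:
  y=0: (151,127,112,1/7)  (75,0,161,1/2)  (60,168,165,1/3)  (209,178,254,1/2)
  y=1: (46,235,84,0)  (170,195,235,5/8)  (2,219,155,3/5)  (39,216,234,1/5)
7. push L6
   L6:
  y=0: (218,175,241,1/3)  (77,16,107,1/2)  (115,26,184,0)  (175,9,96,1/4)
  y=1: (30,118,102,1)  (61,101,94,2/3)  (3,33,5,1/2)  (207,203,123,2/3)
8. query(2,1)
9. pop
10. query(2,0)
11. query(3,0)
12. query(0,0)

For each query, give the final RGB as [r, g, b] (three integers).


query (2,0) [L1,L2,L3,L4] — begin 0,0,0
+L1 (α=4/5) → [104, 1012/5, 488/5]
+L2 (α=1/5) → [612/5, 4513/25, 2417/25]
+L3 (α=0) → [612/5, 4513/25, 2417/25]
+L4 (α=1/4) → [469/5, 4741/25, 4963/50]
rounded: [94, 190, 99]

query (2,1) [L1,L2,L3,L4,L5,L6] — begin 0,0,0
L1 α=0: [0, 0, 0]
L2 α=7/8: [1211/8, 259/8, 175/4]
L3 α=1/2: [2331/16, 267/16, 835/8]
L4 α=0: [2331/16, 267/16, 835/8]
L5 α=3/5: [2379/40, 5523/40, 539/4]
L6 α=1/2: [2499/80, 6843/80, 559/8]
rounded: [31, 86, 70]

(2,0) stack=L1,L2,L3,L4,L5; from [0,0,0]:
L1 α=4/5: [104, 1012/5, 488/5]
L2 α=1/5: [612/5, 4513/25, 2417/25]
L3 α=0: [612/5, 4513/25, 2417/25]
L4 α=1/4: [469/5, 4741/25, 4963/50]
L5 α=1/3: [1238/15, 13682/75, 9088/75]
rounded: [83, 182, 121]

query (3,0) [L1,L2,L3,L4,L5] — begin 0,0,0
L1 α=3/5: [246/5, 132, 15]
L2 α=0: [246/5, 132, 15]
L3 α=3/8: [501/8, 1107/8, 459/8]
L4 α=1/2: [1509/16, 2875/16, 2275/16]
L5 α=1/2: [4853/32, 5723/32, 6339/32]
rounded: [152, 179, 198]

at x=0,y=0 over L1,L2,L3,L4,L5:
after L1 α=0: [0, 0, 0]
after L2 α=1/2: [55, 169/2, 82]
after L3 α=1/3: [109, 238/3, 308/3]
after L4 α=2/3: [63, 1216/9, 1652/9]
after L5 α=1/7: [529/7, 2813/21, 520/3]
rounded: [76, 134, 173]


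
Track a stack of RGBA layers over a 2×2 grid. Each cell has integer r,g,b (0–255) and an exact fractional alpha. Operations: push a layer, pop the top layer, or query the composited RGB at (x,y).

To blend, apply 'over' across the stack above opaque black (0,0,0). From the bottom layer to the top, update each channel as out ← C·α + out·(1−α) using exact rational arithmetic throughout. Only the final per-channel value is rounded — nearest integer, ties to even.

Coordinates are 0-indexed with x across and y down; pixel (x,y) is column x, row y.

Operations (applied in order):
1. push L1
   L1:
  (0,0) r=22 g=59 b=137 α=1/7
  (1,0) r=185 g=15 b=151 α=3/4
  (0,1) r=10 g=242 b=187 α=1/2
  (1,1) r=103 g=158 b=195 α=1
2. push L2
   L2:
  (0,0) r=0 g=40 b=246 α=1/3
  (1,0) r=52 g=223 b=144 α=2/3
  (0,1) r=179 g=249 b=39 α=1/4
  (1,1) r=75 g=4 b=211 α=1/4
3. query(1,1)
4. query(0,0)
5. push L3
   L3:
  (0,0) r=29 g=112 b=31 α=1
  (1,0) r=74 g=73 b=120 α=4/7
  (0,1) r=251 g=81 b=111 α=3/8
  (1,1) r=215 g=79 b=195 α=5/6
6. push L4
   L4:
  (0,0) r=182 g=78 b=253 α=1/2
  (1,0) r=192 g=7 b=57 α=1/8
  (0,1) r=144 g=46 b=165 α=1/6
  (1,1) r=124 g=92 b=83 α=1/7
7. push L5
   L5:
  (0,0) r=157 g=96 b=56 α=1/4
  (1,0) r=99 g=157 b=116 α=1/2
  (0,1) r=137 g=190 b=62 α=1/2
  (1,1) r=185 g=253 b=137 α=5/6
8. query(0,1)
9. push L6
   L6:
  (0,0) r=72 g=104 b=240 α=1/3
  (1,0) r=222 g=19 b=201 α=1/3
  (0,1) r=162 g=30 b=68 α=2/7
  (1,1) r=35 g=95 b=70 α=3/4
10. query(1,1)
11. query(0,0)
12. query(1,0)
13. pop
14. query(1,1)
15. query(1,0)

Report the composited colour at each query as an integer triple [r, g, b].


query (1,1) [L1,L2] — begin 0,0,0
L1 α=1: [103, 158, 195]
L2 α=1/4: [96, 239/2, 199]
rounded: [96, 120, 199]

query (0,0) [L1,L2] — begin 0,0,0
after L1 α=1/7: [22/7, 59/7, 137/7]
after L2 α=1/3: [44/21, 398/21, 1996/21]
→ [2, 19, 95]

query (0,1) [L1,L2,L3,L4,L5] — begin 0,0,0
+L1 (α=1/2) → [5, 121, 187/2]
+L2 (α=1/4) → [97/2, 153, 639/8]
+L3 (α=3/8) → [1991/16, 126, 5859/64]
+L4 (α=1/6) → [12259/96, 338/3, 13285/128]
+L5 (α=1/2) → [25411/192, 454/3, 21221/256]
rounded: [132, 151, 83]

query (1,1) [L1,L2,L3,L4,L5,L6] — begin 0,0,0
L1 α=1: [103, 158, 195]
L2 α=1/4: [96, 239/2, 199]
L3 α=5/6: [1171/6, 343/4, 587/3]
L4 α=1/7: [185, 1213/14, 1257/7]
L5 α=5/6: [185, 18923/84, 3026/21]
L6 α=3/4: [145/2, 42863/336, 1859/21]
→ [72, 128, 89]

at x=0,y=0 over L1,L2,L3,L4,L5,L6:
L1 α=1/7: [22/7, 59/7, 137/7]
L2 α=1/3: [44/21, 398/21, 1996/21]
L3 α=1: [29, 112, 31]
L4 α=1/2: [211/2, 95, 142]
L5 α=1/4: [947/8, 381/4, 241/2]
L6 α=1/3: [1235/12, 589/6, 481/3]
→ [103, 98, 160]

(1,0) stack=L1,L2,L3,L4,L5,L6; from [0,0,0]:
L1 α=3/4: [555/4, 45/4, 453/4]
L2 α=2/3: [971/12, 1829/12, 535/4]
L3 α=4/7: [2155/28, 2997/28, 3525/28]
L4 α=1/8: [2923/32, 3025/32, 3753/32]
L5 α=1/2: [6091/64, 8049/64, 7465/64]
L6 α=1/3: [13195/96, 8657/96, 13897/96]
rounded: [137, 90, 145]

query (1,1) [L1,L2,L3,L4,L5] — begin 0,0,0
+L1 (α=1) → [103, 158, 195]
+L2 (α=1/4) → [96, 239/2, 199]
+L3 (α=5/6) → [1171/6, 343/4, 587/3]
+L4 (α=1/7) → [185, 1213/14, 1257/7]
+L5 (α=5/6) → [185, 18923/84, 3026/21]
= [185, 225, 144]

query (1,0) [L1,L2,L3,L4,L5] — begin 0,0,0
+L1 (α=3/4) → [555/4, 45/4, 453/4]
+L2 (α=2/3) → [971/12, 1829/12, 535/4]
+L3 (α=4/7) → [2155/28, 2997/28, 3525/28]
+L4 (α=1/8) → [2923/32, 3025/32, 3753/32]
+L5 (α=1/2) → [6091/64, 8049/64, 7465/64]
→ [95, 126, 117]
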